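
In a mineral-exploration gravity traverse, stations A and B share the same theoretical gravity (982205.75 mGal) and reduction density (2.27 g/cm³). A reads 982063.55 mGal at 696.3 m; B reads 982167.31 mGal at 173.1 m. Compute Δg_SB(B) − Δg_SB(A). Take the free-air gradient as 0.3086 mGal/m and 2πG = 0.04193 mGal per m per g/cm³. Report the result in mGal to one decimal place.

-7.9

Δg_SB(A) = 982063.55 − 982205.75 + 0.3086×696.3 − 0.04193×2.27×696.3 = 6.40 mGal
Δg_SB(B) = 982167.31 − 982205.75 + 0.3086×173.1 − 0.04193×2.27×173.1 = -1.50 mGal
Difference = -1.50 − (6.40) = -7.90 mGal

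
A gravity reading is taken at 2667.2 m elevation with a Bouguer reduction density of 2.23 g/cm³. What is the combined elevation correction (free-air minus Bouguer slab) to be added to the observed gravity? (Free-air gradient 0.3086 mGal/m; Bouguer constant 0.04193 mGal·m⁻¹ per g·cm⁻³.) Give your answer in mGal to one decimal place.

Combined gradient = 0.3086 − 0.04193 × 2.23 = 0.2150961 mGal/m
Combined elevation correction = 0.2150961 × 2667.2 = 573.7 mGal

573.7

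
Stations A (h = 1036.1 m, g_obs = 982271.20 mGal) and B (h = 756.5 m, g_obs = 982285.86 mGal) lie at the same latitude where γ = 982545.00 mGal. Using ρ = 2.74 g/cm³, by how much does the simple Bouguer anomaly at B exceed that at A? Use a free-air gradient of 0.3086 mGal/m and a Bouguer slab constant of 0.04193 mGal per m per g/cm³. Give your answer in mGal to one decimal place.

-39.5

Δg_SB(A) = 982271.20 − 982545.00 + 0.3086×1036.1 − 0.04193×2.74×1036.1 = -73.10 mGal
Δg_SB(B) = 982285.86 − 982545.00 + 0.3086×756.5 − 0.04193×2.74×756.5 = -112.60 mGal
Difference = -112.60 − (-73.10) = -39.50 mGal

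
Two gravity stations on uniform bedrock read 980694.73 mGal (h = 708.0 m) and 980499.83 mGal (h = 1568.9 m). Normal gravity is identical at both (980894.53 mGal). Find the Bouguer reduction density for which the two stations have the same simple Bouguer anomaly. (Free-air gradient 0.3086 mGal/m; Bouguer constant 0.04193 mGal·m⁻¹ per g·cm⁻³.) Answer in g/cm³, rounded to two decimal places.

1.96

Δg_obs = 980499.83 − 980694.73 = -194.90 mGal over Δh = 1568.9 − 708.0 = 860.9 m
Equal Bouguer anomalies ⇒ Δg_obs + (0.3086 − 0.04193ρ)·Δh = 0
0.3086 − 0.04193ρ = −Δg_obs/Δh = 0.22639
ρ = (0.3086 − 0.22639) / 0.04193 = 1.96 g/cm³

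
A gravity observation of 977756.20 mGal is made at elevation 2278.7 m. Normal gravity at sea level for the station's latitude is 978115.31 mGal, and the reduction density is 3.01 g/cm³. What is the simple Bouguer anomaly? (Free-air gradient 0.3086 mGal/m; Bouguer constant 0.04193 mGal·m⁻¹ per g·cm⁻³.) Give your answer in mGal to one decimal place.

56.5

Free-air correction = 0.3086 × 2278.7 = 703.21 mGal
Free-air anomaly = 977756.20 − 978115.31 + (703.21) = 344.10 mGal
Bouguer slab correction = 0.04193 × 3.01 × 2278.7 = 287.59 mGal
Simple Bouguer anomaly = 344.10 − (287.59) = 56.51 mGal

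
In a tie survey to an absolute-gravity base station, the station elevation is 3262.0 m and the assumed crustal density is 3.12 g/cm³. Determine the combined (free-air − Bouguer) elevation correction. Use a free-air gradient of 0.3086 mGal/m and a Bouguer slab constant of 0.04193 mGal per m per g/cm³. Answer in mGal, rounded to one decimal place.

Combined gradient = 0.3086 − 0.04193 × 3.12 = 0.1777784 mGal/m
Combined elevation correction = 0.1777784 × 3262.0 = 579.9 mGal

579.9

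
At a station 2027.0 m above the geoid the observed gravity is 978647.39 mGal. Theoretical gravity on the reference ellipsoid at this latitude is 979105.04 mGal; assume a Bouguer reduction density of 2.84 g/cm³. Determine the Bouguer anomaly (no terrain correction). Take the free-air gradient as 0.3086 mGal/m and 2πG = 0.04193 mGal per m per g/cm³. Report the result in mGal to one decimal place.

Free-air correction = 0.3086 × 2027.0 = 625.53 mGal
Free-air anomaly = 978647.39 − 979105.04 + (625.53) = 167.88 mGal
Bouguer slab correction = 0.04193 × 2.84 × 2027.0 = 241.38 mGal
Simple Bouguer anomaly = 167.88 − (241.38) = -73.50 mGal

-73.5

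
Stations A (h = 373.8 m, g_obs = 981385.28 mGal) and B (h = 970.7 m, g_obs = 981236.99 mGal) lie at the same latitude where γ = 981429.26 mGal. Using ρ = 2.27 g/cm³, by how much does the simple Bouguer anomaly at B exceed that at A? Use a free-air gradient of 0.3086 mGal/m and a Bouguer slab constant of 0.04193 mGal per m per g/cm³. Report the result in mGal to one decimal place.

Δg_SB(A) = 981385.28 − 981429.26 + 0.3086×373.8 − 0.04193×2.27×373.8 = 35.80 mGal
Δg_SB(B) = 981236.99 − 981429.26 + 0.3086×970.7 − 0.04193×2.27×970.7 = 14.90 mGal
Difference = 14.90 − (35.80) = -20.90 mGal

-20.9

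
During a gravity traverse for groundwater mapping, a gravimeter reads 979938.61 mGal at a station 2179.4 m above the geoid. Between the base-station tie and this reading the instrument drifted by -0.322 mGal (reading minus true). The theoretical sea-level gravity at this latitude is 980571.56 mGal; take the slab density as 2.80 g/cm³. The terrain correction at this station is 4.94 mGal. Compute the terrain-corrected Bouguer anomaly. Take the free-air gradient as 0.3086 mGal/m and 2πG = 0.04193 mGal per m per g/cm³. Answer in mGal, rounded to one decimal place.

-211.0

Drift-corrected reading = 979938.61 − (-0.322) = 979938.932 mGal
Free-air correction = 0.3086 × 2179.4 = 672.56 mGal
Free-air anomaly = 979938.932 − 980571.56 + (672.56) = 39.932 mGal
Bouguer slab correction = 0.04193 × 2.80 × 2179.4 = 255.87 mGal
Simple Bouguer anomaly = 39.932 − (255.87) = -215.938 mGal
Complete Bouguer anomaly = -215.938 + 4.94 = -210.998 mGal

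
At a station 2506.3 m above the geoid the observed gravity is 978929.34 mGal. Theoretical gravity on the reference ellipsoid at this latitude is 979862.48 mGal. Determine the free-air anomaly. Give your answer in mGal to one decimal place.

Free-air correction = 0.3086 × 2506.3 = 773.44 mGal
Free-air anomaly = 978929.34 − 979862.48 + (773.44) = -159.70 mGal

-159.7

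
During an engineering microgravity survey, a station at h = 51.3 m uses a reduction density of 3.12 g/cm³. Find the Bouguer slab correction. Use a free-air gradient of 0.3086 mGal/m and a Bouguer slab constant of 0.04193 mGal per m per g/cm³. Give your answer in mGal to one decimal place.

Bouguer slab correction = 0.04193 × 3.12 × 51.3 = 6.7 mGal

6.7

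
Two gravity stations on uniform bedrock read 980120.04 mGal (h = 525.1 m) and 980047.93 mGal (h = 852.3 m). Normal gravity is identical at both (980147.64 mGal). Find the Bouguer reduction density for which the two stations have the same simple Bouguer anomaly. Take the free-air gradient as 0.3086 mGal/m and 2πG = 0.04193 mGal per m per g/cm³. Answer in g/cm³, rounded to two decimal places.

Δg_obs = 980047.93 − 980120.04 = -72.11 mGal over Δh = 852.3 − 525.1 = 327.2 m
Equal Bouguer anomalies ⇒ Δg_obs + (0.3086 − 0.04193ρ)·Δh = 0
0.3086 − 0.04193ρ = −Δg_obs/Δh = 0.22039
ρ = (0.3086 − 0.22039) / 0.04193 = 2.10 g/cm³

2.10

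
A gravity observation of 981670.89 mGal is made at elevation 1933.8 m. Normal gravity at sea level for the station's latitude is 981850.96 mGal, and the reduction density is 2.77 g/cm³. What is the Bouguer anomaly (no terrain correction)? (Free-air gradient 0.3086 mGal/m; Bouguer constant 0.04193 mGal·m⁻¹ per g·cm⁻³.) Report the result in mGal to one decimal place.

192.1

Free-air correction = 0.3086 × 1933.8 = 596.77 mGal
Free-air anomaly = 981670.89 − 981850.96 + (596.77) = 416.70 mGal
Bouguer slab correction = 0.04193 × 2.77 × 1933.8 = 224.60 mGal
Simple Bouguer anomaly = 416.70 − (224.60) = 192.10 mGal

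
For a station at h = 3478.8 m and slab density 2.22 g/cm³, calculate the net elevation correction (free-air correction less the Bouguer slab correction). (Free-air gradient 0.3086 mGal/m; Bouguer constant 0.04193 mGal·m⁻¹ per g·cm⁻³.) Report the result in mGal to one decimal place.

749.7

Combined gradient = 0.3086 − 0.04193 × 2.22 = 0.2155154 mGal/m
Combined elevation correction = 0.2155154 × 3478.8 = 749.7 mGal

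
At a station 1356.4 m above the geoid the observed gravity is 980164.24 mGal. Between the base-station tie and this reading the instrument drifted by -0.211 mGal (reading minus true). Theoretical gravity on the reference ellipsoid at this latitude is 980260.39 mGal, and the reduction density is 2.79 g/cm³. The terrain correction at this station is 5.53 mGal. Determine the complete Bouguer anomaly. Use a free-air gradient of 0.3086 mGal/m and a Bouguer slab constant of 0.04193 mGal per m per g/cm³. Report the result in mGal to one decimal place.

Drift-corrected reading = 980164.24 − (-0.211) = 980164.451 mGal
Free-air correction = 0.3086 × 1356.4 = 418.59 mGal
Free-air anomaly = 980164.451 − 980260.39 + (418.59) = 322.651 mGal
Bouguer slab correction = 0.04193 × 2.79 × 1356.4 = 158.68 mGal
Simple Bouguer anomaly = 322.651 − (158.68) = 163.971 mGal
Complete Bouguer anomaly = 163.971 + 5.53 = 169.501 mGal

169.5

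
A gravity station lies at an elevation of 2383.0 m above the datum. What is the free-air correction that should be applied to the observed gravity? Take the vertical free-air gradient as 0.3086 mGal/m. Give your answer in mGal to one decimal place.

Free-air correction = 0.3086 × 2383.0 = 735.4 mGal

735.4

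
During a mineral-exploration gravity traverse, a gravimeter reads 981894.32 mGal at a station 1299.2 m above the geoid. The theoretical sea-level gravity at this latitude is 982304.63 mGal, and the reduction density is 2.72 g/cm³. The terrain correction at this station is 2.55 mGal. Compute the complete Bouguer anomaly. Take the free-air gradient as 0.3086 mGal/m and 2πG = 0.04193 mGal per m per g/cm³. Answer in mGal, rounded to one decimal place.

Free-air correction = 0.3086 × 1299.2 = 400.93 mGal
Free-air anomaly = 981894.32 − 982304.63 + (400.93) = -9.38 mGal
Bouguer slab correction = 0.04193 × 2.72 × 1299.2 = 148.17 mGal
Simple Bouguer anomaly = -9.38 − (148.17) = -157.55 mGal
Complete Bouguer anomaly = -157.55 + 2.55 = -155.00 mGal

-155.0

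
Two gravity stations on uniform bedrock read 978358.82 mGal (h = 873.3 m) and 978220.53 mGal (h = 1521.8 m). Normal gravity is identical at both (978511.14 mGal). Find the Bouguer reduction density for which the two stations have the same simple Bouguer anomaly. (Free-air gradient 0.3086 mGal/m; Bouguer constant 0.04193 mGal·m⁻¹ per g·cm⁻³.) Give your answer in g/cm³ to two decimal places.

2.27

Δg_obs = 978220.53 − 978358.82 = -138.29 mGal over Δh = 1521.8 − 873.3 = 648.5 m
Equal Bouguer anomalies ⇒ Δg_obs + (0.3086 − 0.04193ρ)·Δh = 0
0.3086 − 0.04193ρ = −Δg_obs/Δh = 0.21325
ρ = (0.3086 − 0.21325) / 0.04193 = 2.27 g/cm³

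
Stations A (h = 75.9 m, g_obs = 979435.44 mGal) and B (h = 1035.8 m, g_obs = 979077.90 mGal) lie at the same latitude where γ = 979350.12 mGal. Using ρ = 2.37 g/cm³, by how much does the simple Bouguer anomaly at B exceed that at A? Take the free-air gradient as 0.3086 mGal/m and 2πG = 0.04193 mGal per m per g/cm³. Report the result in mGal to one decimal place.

Δg_SB(A) = 979435.44 − 979350.12 + 0.3086×75.9 − 0.04193×2.37×75.9 = 101.20 mGal
Δg_SB(B) = 979077.90 − 979350.12 + 0.3086×1035.8 − 0.04193×2.37×1035.8 = -55.50 mGal
Difference = -55.50 − (101.20) = -156.70 mGal

-156.7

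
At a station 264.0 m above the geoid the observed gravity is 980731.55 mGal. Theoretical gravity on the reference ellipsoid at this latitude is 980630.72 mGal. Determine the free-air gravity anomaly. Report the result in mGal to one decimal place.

Free-air correction = 0.3086 × 264.0 = 81.47 mGal
Free-air anomaly = 980731.55 − 980630.72 + (81.47) = 182.30 mGal

182.3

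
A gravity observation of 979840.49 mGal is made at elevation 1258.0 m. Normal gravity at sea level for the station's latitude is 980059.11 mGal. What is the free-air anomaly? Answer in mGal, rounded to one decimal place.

Free-air correction = 0.3086 × 1258.0 = 388.22 mGal
Free-air anomaly = 979840.49 − 980059.11 + (388.22) = 169.60 mGal

169.6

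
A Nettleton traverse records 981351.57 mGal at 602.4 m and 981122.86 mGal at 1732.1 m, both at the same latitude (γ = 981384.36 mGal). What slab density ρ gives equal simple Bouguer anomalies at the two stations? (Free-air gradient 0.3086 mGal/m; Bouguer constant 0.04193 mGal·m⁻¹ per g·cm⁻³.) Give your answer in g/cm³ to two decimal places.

2.53

Δg_obs = 981122.86 − 981351.57 = -228.71 mGal over Δh = 1732.1 − 602.4 = 1129.7 m
Equal Bouguer anomalies ⇒ Δg_obs + (0.3086 − 0.04193ρ)·Δh = 0
0.3086 − 0.04193ρ = −Δg_obs/Δh = 0.20245
ρ = (0.3086 − 0.20245) / 0.04193 = 2.53 g/cm³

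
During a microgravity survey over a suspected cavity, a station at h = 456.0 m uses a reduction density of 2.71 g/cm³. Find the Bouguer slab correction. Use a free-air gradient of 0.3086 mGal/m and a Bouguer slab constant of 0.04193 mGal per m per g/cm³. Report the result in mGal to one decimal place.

Bouguer slab correction = 0.04193 × 2.71 × 456.0 = 51.8 mGal

51.8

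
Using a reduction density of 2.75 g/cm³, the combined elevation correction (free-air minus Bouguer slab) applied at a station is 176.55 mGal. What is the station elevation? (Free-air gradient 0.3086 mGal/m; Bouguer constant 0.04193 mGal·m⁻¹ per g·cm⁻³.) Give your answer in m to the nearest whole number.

913

Combined gradient = 0.3086 − 0.04193 × 2.75 = 0.1932925 mGal/m
h = 176.55 / 0.1932925 = 913.38 m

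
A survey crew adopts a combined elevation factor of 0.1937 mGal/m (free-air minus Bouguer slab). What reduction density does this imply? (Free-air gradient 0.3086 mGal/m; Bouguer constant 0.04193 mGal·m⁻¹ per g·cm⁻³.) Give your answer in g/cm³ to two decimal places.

2.74

0.1937 = 0.3086 − 0.04193 × ρ
ρ = (0.3086 − 0.1937) / 0.04193 = 2.74 g/cm³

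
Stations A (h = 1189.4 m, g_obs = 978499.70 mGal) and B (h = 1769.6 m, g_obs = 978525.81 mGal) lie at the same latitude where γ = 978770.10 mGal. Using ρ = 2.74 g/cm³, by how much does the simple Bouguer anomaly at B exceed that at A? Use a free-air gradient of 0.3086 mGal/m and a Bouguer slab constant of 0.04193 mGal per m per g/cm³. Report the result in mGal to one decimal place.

138.5

Δg_SB(A) = 978499.70 − 978770.10 + 0.3086×1189.4 − 0.04193×2.74×1189.4 = -40.00 mGal
Δg_SB(B) = 978525.81 − 978770.10 + 0.3086×1769.6 − 0.04193×2.74×1769.6 = 98.50 mGal
Difference = 98.50 − (-40.00) = 138.50 mGal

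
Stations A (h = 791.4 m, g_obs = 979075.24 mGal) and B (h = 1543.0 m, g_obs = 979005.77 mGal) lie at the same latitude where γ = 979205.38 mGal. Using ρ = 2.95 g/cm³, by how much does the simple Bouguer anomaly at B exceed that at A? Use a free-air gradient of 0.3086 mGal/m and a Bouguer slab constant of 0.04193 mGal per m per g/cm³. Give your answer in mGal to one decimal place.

Δg_SB(A) = 979075.24 − 979205.38 + 0.3086×791.4 − 0.04193×2.95×791.4 = 16.20 mGal
Δg_SB(B) = 979005.77 − 979205.38 + 0.3086×1543.0 − 0.04193×2.95×1543.0 = 85.70 mGal
Difference = 85.70 − (16.20) = 69.50 mGal

69.5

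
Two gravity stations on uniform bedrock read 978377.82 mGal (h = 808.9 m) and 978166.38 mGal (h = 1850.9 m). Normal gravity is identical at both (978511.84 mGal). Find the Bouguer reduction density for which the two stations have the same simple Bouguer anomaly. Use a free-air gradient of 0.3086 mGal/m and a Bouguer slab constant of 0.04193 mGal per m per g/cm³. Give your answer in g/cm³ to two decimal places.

Δg_obs = 978166.38 − 978377.82 = -211.44 mGal over Δh = 1850.9 − 808.9 = 1042.0 m
Equal Bouguer anomalies ⇒ Δg_obs + (0.3086 − 0.04193ρ)·Δh = 0
0.3086 − 0.04193ρ = −Δg_obs/Δh = 0.20292
ρ = (0.3086 − 0.20292) / 0.04193 = 2.52 g/cm³

2.52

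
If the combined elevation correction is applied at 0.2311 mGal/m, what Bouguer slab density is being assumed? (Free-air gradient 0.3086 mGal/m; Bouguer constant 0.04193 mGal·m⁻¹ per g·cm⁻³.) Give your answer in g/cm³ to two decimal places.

0.2311 = 0.3086 − 0.04193 × ρ
ρ = (0.3086 − 0.2311) / 0.04193 = 1.85 g/cm³

1.85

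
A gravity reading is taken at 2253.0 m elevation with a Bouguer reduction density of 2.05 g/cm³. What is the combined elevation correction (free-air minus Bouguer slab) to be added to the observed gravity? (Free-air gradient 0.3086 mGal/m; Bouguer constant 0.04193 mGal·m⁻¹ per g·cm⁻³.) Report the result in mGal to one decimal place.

501.6

Combined gradient = 0.3086 − 0.04193 × 2.05 = 0.2226435 mGal/m
Combined elevation correction = 0.2226435 × 2253.0 = 501.6 mGal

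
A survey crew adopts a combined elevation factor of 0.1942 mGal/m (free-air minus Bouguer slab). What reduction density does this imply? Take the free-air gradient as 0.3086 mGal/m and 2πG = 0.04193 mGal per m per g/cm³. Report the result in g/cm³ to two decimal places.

0.1942 = 0.3086 − 0.04193 × ρ
ρ = (0.3086 − 0.1942) / 0.04193 = 2.73 g/cm³

2.73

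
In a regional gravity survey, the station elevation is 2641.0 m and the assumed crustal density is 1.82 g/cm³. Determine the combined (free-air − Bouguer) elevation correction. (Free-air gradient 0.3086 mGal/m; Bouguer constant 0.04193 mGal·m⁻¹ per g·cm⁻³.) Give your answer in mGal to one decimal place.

613.5

Combined gradient = 0.3086 − 0.04193 × 1.82 = 0.2322874 mGal/m
Combined elevation correction = 0.2322874 × 2641.0 = 613.5 mGal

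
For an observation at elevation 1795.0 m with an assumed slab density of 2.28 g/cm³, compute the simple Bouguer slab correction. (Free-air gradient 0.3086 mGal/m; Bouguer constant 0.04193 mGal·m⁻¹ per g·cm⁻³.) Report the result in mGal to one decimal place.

Bouguer slab correction = 0.04193 × 2.28 × 1795.0 = 171.6 mGal

171.6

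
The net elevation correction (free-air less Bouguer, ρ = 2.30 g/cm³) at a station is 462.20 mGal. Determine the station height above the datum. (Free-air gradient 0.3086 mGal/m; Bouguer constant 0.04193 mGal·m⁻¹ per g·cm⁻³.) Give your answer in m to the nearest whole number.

Combined gradient = 0.3086 − 0.04193 × 2.30 = 0.2121610 mGal/m
h = 462.20 / 0.2121610 = 2178.53 m

2179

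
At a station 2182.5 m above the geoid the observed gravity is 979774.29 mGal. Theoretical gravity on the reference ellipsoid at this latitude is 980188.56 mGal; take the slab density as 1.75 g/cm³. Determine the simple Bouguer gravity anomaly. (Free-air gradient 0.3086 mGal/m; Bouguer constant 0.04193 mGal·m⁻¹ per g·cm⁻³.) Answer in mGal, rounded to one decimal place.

Free-air correction = 0.3086 × 2182.5 = 673.52 mGal
Free-air anomaly = 979774.29 − 980188.56 + (673.52) = 259.25 mGal
Bouguer slab correction = 0.04193 × 1.75 × 2182.5 = 160.15 mGal
Simple Bouguer anomaly = 259.25 − (160.15) = 99.10 mGal

99.1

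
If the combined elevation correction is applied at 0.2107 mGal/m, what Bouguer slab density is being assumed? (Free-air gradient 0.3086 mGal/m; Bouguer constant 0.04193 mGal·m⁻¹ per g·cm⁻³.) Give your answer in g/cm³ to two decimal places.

0.2107 = 0.3086 − 0.04193 × ρ
ρ = (0.3086 − 0.2107) / 0.04193 = 2.33 g/cm³

2.33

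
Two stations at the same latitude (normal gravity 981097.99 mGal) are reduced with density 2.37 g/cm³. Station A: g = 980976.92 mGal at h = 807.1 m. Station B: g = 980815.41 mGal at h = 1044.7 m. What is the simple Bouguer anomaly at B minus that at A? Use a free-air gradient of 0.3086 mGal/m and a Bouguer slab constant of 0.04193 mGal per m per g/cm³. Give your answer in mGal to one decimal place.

Δg_SB(A) = 980976.92 − 981097.99 + 0.3086×807.1 − 0.04193×2.37×807.1 = 47.80 mGal
Δg_SB(B) = 980815.41 − 981097.99 + 0.3086×1044.7 − 0.04193×2.37×1044.7 = -64.00 mGal
Difference = -64.00 − (47.80) = -111.80 mGal

-111.8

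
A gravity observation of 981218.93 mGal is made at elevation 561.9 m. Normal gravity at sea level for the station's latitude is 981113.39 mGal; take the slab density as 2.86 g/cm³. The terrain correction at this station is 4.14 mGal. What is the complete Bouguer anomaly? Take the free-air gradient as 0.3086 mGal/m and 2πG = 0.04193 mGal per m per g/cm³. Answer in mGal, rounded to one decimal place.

215.7

Free-air correction = 0.3086 × 561.9 = 173.40 mGal
Free-air anomaly = 981218.93 − 981113.39 + (173.40) = 278.94 mGal
Bouguer slab correction = 0.04193 × 2.86 × 561.9 = 67.38 mGal
Simple Bouguer anomaly = 278.94 − (67.38) = 211.56 mGal
Complete Bouguer anomaly = 211.56 + 4.14 = 215.70 mGal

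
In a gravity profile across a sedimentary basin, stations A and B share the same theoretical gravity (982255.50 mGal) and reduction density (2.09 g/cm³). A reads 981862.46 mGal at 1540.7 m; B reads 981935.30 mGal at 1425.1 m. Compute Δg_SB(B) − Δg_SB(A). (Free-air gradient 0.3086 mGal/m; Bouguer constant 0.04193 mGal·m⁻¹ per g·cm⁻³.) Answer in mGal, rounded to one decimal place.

Δg_SB(A) = 981862.46 − 982255.50 + 0.3086×1540.7 − 0.04193×2.09×1540.7 = -52.60 mGal
Δg_SB(B) = 981935.30 − 982255.50 + 0.3086×1425.1 − 0.04193×2.09×1425.1 = -5.30 mGal
Difference = -5.30 − (-52.60) = 47.30 mGal

47.3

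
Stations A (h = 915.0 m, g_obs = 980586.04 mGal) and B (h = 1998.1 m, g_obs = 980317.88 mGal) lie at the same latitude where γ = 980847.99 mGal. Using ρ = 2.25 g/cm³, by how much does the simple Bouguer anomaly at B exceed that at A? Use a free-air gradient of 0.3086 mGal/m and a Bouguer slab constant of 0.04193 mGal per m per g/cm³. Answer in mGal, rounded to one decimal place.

-36.1

Δg_SB(A) = 980586.04 − 980847.99 + 0.3086×915.0 − 0.04193×2.25×915.0 = -65.90 mGal
Δg_SB(B) = 980317.88 − 980847.99 + 0.3086×1998.1 − 0.04193×2.25×1998.1 = -102.00 mGal
Difference = -102.00 − (-65.90) = -36.10 mGal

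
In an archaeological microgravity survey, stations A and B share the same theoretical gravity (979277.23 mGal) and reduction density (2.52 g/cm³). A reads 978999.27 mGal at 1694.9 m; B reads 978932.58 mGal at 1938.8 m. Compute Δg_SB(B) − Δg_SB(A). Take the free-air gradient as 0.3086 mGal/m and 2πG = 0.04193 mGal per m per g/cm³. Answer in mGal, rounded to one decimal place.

Δg_SB(A) = 978999.27 − 979277.23 + 0.3086×1694.9 − 0.04193×2.52×1694.9 = 66.00 mGal
Δg_SB(B) = 978932.58 − 979277.23 + 0.3086×1938.8 − 0.04193×2.52×1938.8 = 48.80 mGal
Difference = 48.80 − (66.00) = -17.20 mGal

-17.2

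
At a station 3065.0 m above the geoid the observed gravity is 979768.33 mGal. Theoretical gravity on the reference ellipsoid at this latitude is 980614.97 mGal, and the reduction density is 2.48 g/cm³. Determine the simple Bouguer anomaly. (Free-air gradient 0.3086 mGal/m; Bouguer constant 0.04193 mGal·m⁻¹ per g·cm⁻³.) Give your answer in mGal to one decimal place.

Free-air correction = 0.3086 × 3065.0 = 945.86 mGal
Free-air anomaly = 979768.33 − 980614.97 + (945.86) = 99.22 mGal
Bouguer slab correction = 0.04193 × 2.48 × 3065.0 = 318.72 mGal
Simple Bouguer anomaly = 99.22 − (318.72) = -219.50 mGal

-219.5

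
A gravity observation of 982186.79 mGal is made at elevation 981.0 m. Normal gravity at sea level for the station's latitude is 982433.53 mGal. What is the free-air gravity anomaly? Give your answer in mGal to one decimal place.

Free-air correction = 0.3086 × 981.0 = 302.74 mGal
Free-air anomaly = 982186.79 − 982433.53 + (302.74) = 56.00 mGal

56.0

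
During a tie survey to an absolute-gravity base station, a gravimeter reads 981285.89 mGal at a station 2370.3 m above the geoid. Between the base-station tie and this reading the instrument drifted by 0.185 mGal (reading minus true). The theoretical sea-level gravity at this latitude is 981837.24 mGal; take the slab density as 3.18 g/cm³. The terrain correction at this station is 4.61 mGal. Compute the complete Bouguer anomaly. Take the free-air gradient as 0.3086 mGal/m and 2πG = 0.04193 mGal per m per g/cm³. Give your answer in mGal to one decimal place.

-131.5

Drift-corrected reading = 981285.89 − (0.185) = 981285.705 mGal
Free-air correction = 0.3086 × 2370.3 = 731.47 mGal
Free-air anomaly = 981285.705 − 981837.24 + (731.47) = 179.935 mGal
Bouguer slab correction = 0.04193 × 3.18 × 2370.3 = 316.05 mGal
Simple Bouguer anomaly = 179.935 − (316.05) = -136.115 mGal
Complete Bouguer anomaly = -136.115 + 4.61 = -131.505 mGal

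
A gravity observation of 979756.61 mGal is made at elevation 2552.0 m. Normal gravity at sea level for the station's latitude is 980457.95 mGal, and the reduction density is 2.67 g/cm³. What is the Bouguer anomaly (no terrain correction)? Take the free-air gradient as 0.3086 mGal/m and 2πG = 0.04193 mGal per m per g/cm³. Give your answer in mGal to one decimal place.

-199.5

Free-air correction = 0.3086 × 2552.0 = 787.55 mGal
Free-air anomaly = 979756.61 − 980457.95 + (787.55) = 86.21 mGal
Bouguer slab correction = 0.04193 × 2.67 × 2552.0 = 285.70 mGal
Simple Bouguer anomaly = 86.21 − (285.70) = -199.49 mGal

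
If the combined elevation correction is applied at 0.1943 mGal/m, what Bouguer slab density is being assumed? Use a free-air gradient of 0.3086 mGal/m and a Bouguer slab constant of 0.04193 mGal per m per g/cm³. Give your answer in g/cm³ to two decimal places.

0.1943 = 0.3086 − 0.04193 × ρ
ρ = (0.3086 − 0.1943) / 0.04193 = 2.73 g/cm³

2.73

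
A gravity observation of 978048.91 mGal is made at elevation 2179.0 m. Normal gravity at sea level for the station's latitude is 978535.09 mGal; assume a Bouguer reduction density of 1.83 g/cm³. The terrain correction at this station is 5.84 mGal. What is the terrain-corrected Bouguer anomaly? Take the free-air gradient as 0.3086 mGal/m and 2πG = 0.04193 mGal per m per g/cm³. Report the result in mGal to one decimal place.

24.9

Free-air correction = 0.3086 × 2179.0 = 672.44 mGal
Free-air anomaly = 978048.91 − 978535.09 + (672.44) = 186.26 mGal
Bouguer slab correction = 0.04193 × 1.83 × 2179.0 = 167.20 mGal
Simple Bouguer anomaly = 186.26 − (167.20) = 19.06 mGal
Complete Bouguer anomaly = 19.06 + 5.84 = 24.90 mGal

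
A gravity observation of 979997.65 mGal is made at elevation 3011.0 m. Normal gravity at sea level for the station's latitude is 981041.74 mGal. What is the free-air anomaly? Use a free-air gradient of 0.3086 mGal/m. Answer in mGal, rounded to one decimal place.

-114.9

Free-air correction = 0.3086 × 3011.0 = 929.19 mGal
Free-air anomaly = 979997.65 − 981041.74 + (929.19) = -114.90 mGal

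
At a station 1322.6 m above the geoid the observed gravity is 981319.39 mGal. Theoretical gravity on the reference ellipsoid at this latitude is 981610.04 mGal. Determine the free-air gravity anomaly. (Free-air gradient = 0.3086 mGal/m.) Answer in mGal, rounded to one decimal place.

117.5

Free-air correction = 0.3086 × 1322.6 = 408.15 mGal
Free-air anomaly = 981319.39 − 981610.04 + (408.15) = 117.50 mGal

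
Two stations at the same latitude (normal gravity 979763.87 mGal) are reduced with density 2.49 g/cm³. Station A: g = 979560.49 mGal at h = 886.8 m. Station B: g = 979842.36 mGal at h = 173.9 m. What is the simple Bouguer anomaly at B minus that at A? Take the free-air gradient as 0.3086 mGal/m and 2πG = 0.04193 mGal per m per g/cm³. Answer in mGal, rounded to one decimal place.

136.3

Δg_SB(A) = 979560.49 − 979763.87 + 0.3086×886.8 − 0.04193×2.49×886.8 = -22.30 mGal
Δg_SB(B) = 979842.36 − 979763.87 + 0.3086×173.9 − 0.04193×2.49×173.9 = 114.00 mGal
Difference = 114.00 − (-22.30) = 136.30 mGal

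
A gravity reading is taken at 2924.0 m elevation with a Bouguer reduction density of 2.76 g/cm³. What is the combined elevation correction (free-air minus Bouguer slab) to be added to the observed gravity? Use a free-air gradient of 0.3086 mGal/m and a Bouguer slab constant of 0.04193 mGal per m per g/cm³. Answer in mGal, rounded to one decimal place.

Combined gradient = 0.3086 − 0.04193 × 2.76 = 0.1928732 mGal/m
Combined elevation correction = 0.1928732 × 2924.0 = 564.0 mGal

564.0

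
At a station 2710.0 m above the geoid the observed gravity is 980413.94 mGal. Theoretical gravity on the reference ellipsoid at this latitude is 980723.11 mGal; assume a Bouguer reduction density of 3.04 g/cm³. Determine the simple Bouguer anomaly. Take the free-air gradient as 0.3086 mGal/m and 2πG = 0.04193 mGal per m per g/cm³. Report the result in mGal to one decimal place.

181.7

Free-air correction = 0.3086 × 2710.0 = 836.31 mGal
Free-air anomaly = 980413.94 − 980723.11 + (836.31) = 527.14 mGal
Bouguer slab correction = 0.04193 × 3.04 × 2710.0 = 345.44 mGal
Simple Bouguer anomaly = 527.14 − (345.44) = 181.70 mGal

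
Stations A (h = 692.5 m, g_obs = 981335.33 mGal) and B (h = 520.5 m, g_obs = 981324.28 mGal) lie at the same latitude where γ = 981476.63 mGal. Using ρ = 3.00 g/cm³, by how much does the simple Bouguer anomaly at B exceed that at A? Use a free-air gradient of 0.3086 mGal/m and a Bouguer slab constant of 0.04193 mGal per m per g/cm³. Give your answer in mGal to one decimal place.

-42.5

Δg_SB(A) = 981335.33 − 981476.63 + 0.3086×692.5 − 0.04193×3.00×692.5 = -14.70 mGal
Δg_SB(B) = 981324.28 − 981476.63 + 0.3086×520.5 − 0.04193×3.00×520.5 = -57.20 mGal
Difference = -57.20 − (-14.70) = -42.50 mGal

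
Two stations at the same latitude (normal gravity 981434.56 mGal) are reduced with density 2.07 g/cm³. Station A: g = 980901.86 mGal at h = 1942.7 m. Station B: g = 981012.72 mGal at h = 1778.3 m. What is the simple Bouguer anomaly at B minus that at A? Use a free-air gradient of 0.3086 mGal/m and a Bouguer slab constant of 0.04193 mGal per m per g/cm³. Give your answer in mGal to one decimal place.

Δg_SB(A) = 980901.86 − 981434.56 + 0.3086×1942.7 − 0.04193×2.07×1942.7 = -101.80 mGal
Δg_SB(B) = 981012.72 − 981434.56 + 0.3086×1778.3 − 0.04193×2.07×1778.3 = -27.40 mGal
Difference = -27.40 − (-101.80) = 74.40 mGal

74.4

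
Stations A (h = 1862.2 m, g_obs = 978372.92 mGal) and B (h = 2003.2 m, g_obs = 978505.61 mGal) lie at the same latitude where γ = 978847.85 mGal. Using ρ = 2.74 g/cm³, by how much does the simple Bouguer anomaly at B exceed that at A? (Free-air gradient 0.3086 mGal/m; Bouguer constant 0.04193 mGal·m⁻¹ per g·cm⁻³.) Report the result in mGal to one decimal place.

Δg_SB(A) = 978372.92 − 978847.85 + 0.3086×1862.2 − 0.04193×2.74×1862.2 = -114.20 mGal
Δg_SB(B) = 978505.61 − 978847.85 + 0.3086×2003.2 − 0.04193×2.74×2003.2 = 45.80 mGal
Difference = 45.80 − (-114.20) = 160.00 mGal

160.0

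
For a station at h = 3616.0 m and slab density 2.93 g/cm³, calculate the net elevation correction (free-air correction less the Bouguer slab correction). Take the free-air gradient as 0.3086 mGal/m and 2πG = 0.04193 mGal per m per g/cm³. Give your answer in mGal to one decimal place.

Combined gradient = 0.3086 − 0.04193 × 2.93 = 0.1857451 mGal/m
Combined elevation correction = 0.1857451 × 3616.0 = 671.7 mGal

671.7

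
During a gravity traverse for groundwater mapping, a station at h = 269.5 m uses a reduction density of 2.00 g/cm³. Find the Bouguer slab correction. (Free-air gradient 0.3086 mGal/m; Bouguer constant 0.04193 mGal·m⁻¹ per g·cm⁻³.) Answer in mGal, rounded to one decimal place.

Bouguer slab correction = 0.04193 × 2.00 × 269.5 = 22.6 mGal

22.6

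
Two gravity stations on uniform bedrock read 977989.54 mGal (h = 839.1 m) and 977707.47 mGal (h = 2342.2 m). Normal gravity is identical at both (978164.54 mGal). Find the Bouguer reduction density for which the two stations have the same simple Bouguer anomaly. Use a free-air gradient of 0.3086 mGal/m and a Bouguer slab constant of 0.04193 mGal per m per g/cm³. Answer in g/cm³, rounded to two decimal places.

2.88

Δg_obs = 977707.47 − 977989.54 = -282.07 mGal over Δh = 2342.2 − 839.1 = 1503.1 m
Equal Bouguer anomalies ⇒ Δg_obs + (0.3086 − 0.04193ρ)·Δh = 0
0.3086 − 0.04193ρ = −Δg_obs/Δh = 0.18766
ρ = (0.3086 − 0.18766) / 0.04193 = 2.88 g/cm³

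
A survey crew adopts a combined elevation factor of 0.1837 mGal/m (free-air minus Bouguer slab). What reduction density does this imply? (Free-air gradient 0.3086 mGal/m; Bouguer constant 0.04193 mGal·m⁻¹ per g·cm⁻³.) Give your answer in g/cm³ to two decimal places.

2.98

0.1837 = 0.3086 − 0.04193 × ρ
ρ = (0.3086 − 0.1837) / 0.04193 = 2.98 g/cm³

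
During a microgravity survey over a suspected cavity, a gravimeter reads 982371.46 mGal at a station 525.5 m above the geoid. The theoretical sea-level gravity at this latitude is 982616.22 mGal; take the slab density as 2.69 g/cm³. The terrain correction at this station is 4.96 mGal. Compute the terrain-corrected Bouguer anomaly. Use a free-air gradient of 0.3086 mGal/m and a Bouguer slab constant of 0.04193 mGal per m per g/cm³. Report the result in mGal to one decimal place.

Free-air correction = 0.3086 × 525.5 = 162.17 mGal
Free-air anomaly = 982371.46 − 982616.22 + (162.17) = -82.59 mGal
Bouguer slab correction = 0.04193 × 2.69 × 525.5 = 59.27 mGal
Simple Bouguer anomaly = -82.59 − (59.27) = -141.86 mGal
Complete Bouguer anomaly = -141.86 + 4.96 = -136.90 mGal

-136.9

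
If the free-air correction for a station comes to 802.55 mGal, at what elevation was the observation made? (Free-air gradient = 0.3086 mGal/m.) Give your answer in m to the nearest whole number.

2601

h = 802.55 / 0.3086 = 2600.62 m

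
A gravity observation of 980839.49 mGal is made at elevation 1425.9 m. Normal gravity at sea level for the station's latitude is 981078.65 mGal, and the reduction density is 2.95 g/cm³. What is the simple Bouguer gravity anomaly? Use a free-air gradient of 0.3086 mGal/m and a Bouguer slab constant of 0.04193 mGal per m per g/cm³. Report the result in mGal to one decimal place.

24.5

Free-air correction = 0.3086 × 1425.9 = 440.03 mGal
Free-air anomaly = 980839.49 − 981078.65 + (440.03) = 200.87 mGal
Bouguer slab correction = 0.04193 × 2.95 × 1425.9 = 176.37 mGal
Simple Bouguer anomaly = 200.87 − (176.37) = 24.50 mGal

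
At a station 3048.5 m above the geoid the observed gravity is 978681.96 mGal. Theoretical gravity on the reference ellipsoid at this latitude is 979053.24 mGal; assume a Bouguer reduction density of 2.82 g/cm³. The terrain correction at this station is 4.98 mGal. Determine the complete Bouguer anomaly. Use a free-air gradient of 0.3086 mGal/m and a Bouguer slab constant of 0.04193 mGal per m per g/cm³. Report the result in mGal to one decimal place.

214.0

Free-air correction = 0.3086 × 3048.5 = 940.77 mGal
Free-air anomaly = 978681.96 − 979053.24 + (940.77) = 569.49 mGal
Bouguer slab correction = 0.04193 × 2.82 × 3048.5 = 360.46 mGal
Simple Bouguer anomaly = 569.49 − (360.46) = 209.03 mGal
Complete Bouguer anomaly = 209.03 + 4.98 = 214.01 mGal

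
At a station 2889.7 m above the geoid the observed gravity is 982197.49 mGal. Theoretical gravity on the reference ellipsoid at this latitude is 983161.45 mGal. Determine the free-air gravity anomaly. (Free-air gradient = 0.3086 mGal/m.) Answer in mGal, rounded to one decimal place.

-72.2

Free-air correction = 0.3086 × 2889.7 = 891.76 mGal
Free-air anomaly = 982197.49 − 983161.45 + (891.76) = -72.20 mGal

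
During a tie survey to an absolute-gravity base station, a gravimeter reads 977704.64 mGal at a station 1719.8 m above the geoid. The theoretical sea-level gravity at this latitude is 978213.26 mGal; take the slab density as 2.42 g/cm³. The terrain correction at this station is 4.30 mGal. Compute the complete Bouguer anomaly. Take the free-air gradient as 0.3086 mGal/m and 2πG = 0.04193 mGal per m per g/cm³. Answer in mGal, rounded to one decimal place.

-148.1

Free-air correction = 0.3086 × 1719.8 = 530.73 mGal
Free-air anomaly = 977704.64 − 978213.26 + (530.73) = 22.11 mGal
Bouguer slab correction = 0.04193 × 2.42 × 1719.8 = 174.51 mGal
Simple Bouguer anomaly = 22.11 − (174.51) = -152.40 mGal
Complete Bouguer anomaly = -152.40 + 4.30 = -148.10 mGal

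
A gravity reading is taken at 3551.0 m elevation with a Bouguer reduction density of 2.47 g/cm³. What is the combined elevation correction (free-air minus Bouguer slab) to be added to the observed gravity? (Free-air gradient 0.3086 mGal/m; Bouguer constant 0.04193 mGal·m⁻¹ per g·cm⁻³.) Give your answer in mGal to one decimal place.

728.1

Combined gradient = 0.3086 − 0.04193 × 2.47 = 0.2050329 mGal/m
Combined elevation correction = 0.2050329 × 3551.0 = 728.1 mGal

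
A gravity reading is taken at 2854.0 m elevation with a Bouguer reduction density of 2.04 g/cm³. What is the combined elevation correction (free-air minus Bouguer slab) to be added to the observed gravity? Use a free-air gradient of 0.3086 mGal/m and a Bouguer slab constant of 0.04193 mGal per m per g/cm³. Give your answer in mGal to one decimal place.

636.6

Combined gradient = 0.3086 − 0.04193 × 2.04 = 0.2230628 mGal/m
Combined elevation correction = 0.2230628 × 2854.0 = 636.6 mGal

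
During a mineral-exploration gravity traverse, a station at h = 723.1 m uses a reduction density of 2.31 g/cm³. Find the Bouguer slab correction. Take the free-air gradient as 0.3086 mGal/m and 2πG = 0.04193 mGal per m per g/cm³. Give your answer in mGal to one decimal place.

Bouguer slab correction = 0.04193 × 2.31 × 723.1 = 70.0 mGal

70.0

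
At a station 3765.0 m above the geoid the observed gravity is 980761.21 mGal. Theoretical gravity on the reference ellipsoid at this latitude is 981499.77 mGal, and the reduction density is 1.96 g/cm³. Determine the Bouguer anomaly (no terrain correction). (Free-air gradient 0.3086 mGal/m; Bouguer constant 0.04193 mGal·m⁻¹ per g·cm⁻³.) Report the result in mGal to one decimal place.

113.9

Free-air correction = 0.3086 × 3765.0 = 1161.88 mGal
Free-air anomaly = 980761.21 − 981499.77 + (1161.88) = 423.32 mGal
Bouguer slab correction = 0.04193 × 1.96 × 3765.0 = 309.42 mGal
Simple Bouguer anomaly = 423.32 − (309.42) = 113.90 mGal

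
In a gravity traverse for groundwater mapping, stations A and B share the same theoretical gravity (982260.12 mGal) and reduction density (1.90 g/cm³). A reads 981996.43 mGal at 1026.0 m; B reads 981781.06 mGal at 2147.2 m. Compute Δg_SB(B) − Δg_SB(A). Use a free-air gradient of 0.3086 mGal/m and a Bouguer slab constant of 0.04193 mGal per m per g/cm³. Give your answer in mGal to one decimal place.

Δg_SB(A) = 981996.43 − 982260.12 + 0.3086×1026.0 − 0.04193×1.90×1026.0 = -28.80 mGal
Δg_SB(B) = 981781.06 − 982260.12 + 0.3086×2147.2 − 0.04193×1.90×2147.2 = 12.50 mGal
Difference = 12.50 − (-28.80) = 41.30 mGal

41.3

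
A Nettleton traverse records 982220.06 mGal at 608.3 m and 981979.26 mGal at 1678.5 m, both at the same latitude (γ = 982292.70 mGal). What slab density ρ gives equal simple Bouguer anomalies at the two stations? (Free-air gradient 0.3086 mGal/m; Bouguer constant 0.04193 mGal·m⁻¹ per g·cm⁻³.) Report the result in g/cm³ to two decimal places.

1.99

Δg_obs = 981979.26 − 982220.06 = -240.80 mGal over Δh = 1678.5 − 608.3 = 1070.2 m
Equal Bouguer anomalies ⇒ Δg_obs + (0.3086 − 0.04193ρ)·Δh = 0
0.3086 − 0.04193ρ = −Δg_obs/Δh = 0.22500
ρ = (0.3086 − 0.22500) / 0.04193 = 1.99 g/cm³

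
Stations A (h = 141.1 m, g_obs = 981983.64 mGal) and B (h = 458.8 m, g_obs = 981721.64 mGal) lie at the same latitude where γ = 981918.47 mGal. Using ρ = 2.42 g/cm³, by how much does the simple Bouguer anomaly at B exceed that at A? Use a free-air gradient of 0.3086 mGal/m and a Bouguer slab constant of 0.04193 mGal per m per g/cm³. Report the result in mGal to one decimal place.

Δg_SB(A) = 981983.64 − 981918.47 + 0.3086×141.1 − 0.04193×2.42×141.1 = 94.40 mGal
Δg_SB(B) = 981721.64 − 981918.47 + 0.3086×458.8 − 0.04193×2.42×458.8 = -101.80 mGal
Difference = -101.80 − (94.40) = -196.20 mGal

-196.2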